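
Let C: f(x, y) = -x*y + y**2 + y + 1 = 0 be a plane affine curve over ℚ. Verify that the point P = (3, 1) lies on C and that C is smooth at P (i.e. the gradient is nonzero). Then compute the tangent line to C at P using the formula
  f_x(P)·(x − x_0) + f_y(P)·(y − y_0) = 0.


Tangent line at P: 3 - x = 0.

Step 1: f(3, 1) = 0, so P lies on C.
Step 2: partial derivatives
  f_x(x, y) = -y, f_y(x, y) = -x + 2*y + 1.
  f_x(P) = -1, f_y(P) = 0 (gradient nonzero, so P is smooth).
Step 3: tangent line at P: -1·(x − 3) + 0·(y − 1) = 0.
Expanding: 3 - x = 0.


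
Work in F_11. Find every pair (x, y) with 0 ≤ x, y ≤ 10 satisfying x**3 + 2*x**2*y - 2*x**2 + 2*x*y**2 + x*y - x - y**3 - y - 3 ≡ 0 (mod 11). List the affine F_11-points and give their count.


Affine F_11-points: {(0, 3), (4, 5), (4, 7), (5, 5), (5, 8), (7, 1)}; count = 6.

For each of the 121 pairs (x, y) ∈ F_11², evaluate f(x, y) mod 11. Record the zeros.
  x = 0: [0↦8, 1↦6, 2↦9, 3↦0, 4↦6, 5↦10, 6↦6, 7↦10, 8↦5, 9↦7, 10↦10]  zeros at y ∈ {3}
  x = 1: [0↦6, 1↦9, 2↦10, 3↦3, 4↦4, 5↦7, 6↦6, 7↦6, 8↦1, 9↦7, 10↦7]  zeros at y ∈ ∅
  x = 2: [0↦6, 1↦7, 2↦10, 3↦9, 4↦9, 5↦4, 6↦10, 7↦10, 8↦9, 9↦1, 10↦2]  zeros at y ∈ ∅
  x = 3: [0↦3, 1↦6, 2↦4, 3↦2, 4↦5, 5↦7, 6↦2, 7↦6, 8↦2, 9↦6, 10↦1]  zeros at y ∈ ∅
  x = 4: [0↦3, 1↦1, 2↦9, 3↦10, 4↦9, 5↦0, 6↦10, 7↦0, 8↦8, 9↦6, 10↦10]  zeros at y ∈ {5, 7}
  x = 5: [0↦1, 1↦9, 2↦9, 3↦6, 4↦5, 5↦0, 6↦7, 7↦9, 8↦0, 9↦7, 10↦2]  zeros at y ∈ {5, 8}
  x = 6: [0↦3, 1↦3, 2↦10, 3↦7, 4↦10, 5↦2, 6↦10, 7↦6, 8↦6, 9↦4, 10↦5]  zeros at y ∈ ∅
  x = 7: [0↦4, 1↦0, 2↦7, 3↦8, 4↦8, 5↦1, 6↦3, 7↦8, 8↦10, 9↦3, 10↦3]  zeros at y ∈ {1}
  x = 8: [0↦10, 1↦6, 2↦6, 3↦4, 4↦5, 5↦3, 6↦3, 7↦10, 8↦7, 9↦10, 10↦2]  zeros at y ∈ ∅
  x = 9: [0↦5, 1↦5, 2↦2, 3↦1, 4↦7, 5↦3, 6↦5, 7↦7, 8↦3, 9↦9, 10↦8]  zeros at y ∈ ∅
  x = 10: [0↦6, 1↦3, 2↦1, 3↦5, 4↦9, 5↦7, 6↦4, 7↦5, 8↦4, 9↦6, 10↦5]  zeros at y ∈ ∅
Collecting zeros: affine points = {(0, 3), (4, 5), (4, 7), (5, 5), (5, 8), (7, 1)}.
Total count |C(F_11)_aff| = 6.


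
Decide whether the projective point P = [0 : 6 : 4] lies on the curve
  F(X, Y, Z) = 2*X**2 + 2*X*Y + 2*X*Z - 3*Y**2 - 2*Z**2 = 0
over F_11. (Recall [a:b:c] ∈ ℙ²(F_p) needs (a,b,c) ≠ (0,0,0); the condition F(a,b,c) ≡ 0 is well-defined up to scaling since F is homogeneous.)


F(0,6,4) ≡ 3 (mod 11); P is NOT on the curve.

Evaluate F(0, 6, 4) term-by-term (mod 11).
  2*X**2 ↦ 2·0·1·1 = 0
  2*X*Y ↦ 2·0·6·1 = 0
  2*X*Z ↦ 2·0·1·4 = 0
  -3*Y**2 ↦ -3·1·36·1 = -108
  -2*Z**2 ↦ -2·1·1·16 = -32
Sum: F(0, 6, 4) = (0) + (0) + (0) + (-108) + (-32) = -140.
Reducing mod 11: -140 ≡ 3 (mod 11).
Since F(a, b, c) ≡ 3 ≠ 0 (mod 11), P does NOT lie on the curve.


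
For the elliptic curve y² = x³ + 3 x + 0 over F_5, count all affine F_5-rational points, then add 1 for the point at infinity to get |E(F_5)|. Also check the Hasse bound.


Affine points = {(0, 0), (1, 2), (1, 3), (2, 2), (2, 3), (3, 1), (3, 4), (4, 1), (4, 4)}; affine count = 9; |E(F_5)| = 10.

Discriminant check: Δ ∝ 4a³ + 27b² = 4·3³ + 27·0² = 4·27 + 27·0 ≡ 3 (mod 5). Nonzero ⇒ E is nonsingular.
For each x ∈ F_5, compute rhs = x³ + 3·x + 0 mod 5, then count y ∈ F_5 with y² ≡ rhs.
  x = 0: rhs = 0, matching y values: 0 (1 points).
  x = 1: rhs = 4, matching y values: 2, 3 (2 points).
  x = 2: rhs = 4, matching y values: 2, 3 (2 points).
  x = 3: rhs = 1, matching y values: 1, 4 (2 points).
  x = 4: rhs = 1, matching y values: 1, 4 (2 points).
Total affine count: 9.
Full point count |E(F_5)| = 9 + 1 = 10.
Hasse bound: |10 − (5+1)| = |4| = 4 ≤ 2√5 ≈ 4.4721 ✓.


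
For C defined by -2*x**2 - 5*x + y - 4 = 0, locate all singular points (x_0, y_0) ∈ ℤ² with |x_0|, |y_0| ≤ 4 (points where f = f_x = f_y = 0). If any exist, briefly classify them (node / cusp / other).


No singular points in the scanned grid; C is smooth there.

Compute partial derivatives:
  f_x = -4*x - 5.
  f_y = 1.
f_y = 1 is a nonzero constant, so f_y never vanishes: no point (x, y) can satisfy f = f_x = f_y = 0. In particular no (x, y) ∈ {−4, ..., 4}² is singular; the curve is smooth.


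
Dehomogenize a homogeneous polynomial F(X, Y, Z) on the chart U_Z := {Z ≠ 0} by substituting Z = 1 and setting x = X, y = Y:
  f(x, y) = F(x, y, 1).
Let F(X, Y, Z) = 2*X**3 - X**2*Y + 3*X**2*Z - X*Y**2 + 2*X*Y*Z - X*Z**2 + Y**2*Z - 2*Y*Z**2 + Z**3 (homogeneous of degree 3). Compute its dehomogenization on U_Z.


f(x, y) = 2*x**3 - x**2*y + 3*x**2 - x*y**2 + 2*x*y - x + y**2 - 2*y + 1

On U_Z we set Z = 1. Each monomial c·X^i·Y^j·Z^k in F becomes c·x^i·y^j·1^k = c·x^i·y^j.
Substituting Z = 1: F(X, Y, 1) = 2*x**3 - x**2*y + 3*x**2 - x*y**2 + 2*x*y - x + y**2 - 2*y + 1.
Note: deg(f) ≤ deg(F) = 3; strict inequality happens when F is divisible by Z (lost terms).


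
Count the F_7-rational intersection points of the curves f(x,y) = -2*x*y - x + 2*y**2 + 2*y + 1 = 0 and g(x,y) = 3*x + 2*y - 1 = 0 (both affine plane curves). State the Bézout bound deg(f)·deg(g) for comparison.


Common zeros: ∅; count = 0; Bézout bound = 2.

deg(f) = 2, deg(g) = 1, so Bézout bound = 2.
Scan x ∈ F_7. For each x, list the y ∈ F_7 with f(x, y) ≡ 0 and those with g(x, y) ≡ 0 (mod 7); the common zeros in that column are the intersection.
  x = 0: f ≡ 0 at y ∈ ∅; g ≡ 0 at y ∈ {4}; common: ∅.
  x = 1: f ≡ 0 at y ∈ {0}; g ≡ 0 at y ∈ {6}; common: ∅.
  x = 2: f ≡ 0 at y ∈ ∅; g ≡ 0 at y ∈ {1}; common: ∅.
  x = 3: f ≡ 0 at y ∈ {4, 5}; g ≡ 0 at y ∈ {3}; common: ∅.
  x = 4: f ≡ 0 at y ∈ {1, 2}; g ≡ 0 at y ∈ {5}; common: ∅.
  x = 5: f ≡ 0 at y ∈ ∅; g ≡ 0 at y ∈ {0}; common: ∅.
  x = 6: f ≡ 0 at y ∈ {6}; g ≡ 0 at y ∈ {2}; common: ∅.
Collecting: common zeros = ∅, so the count is 0.
Comparison with the Bézout bound: 0 ≤ 2 = deg(f)·deg(g), as expected for curves with no common component (the affine F_7-count falls short of the bound because intersections may lie at infinity, over extension fields, or carry multiplicity).


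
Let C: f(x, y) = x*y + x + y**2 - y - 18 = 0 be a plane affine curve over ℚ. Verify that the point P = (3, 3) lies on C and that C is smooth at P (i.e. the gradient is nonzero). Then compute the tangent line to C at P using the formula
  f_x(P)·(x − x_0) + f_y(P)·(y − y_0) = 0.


Tangent line at P: 4*x + 8*y - 36 = 0.

Step 1: f(3, 3) = 0, so P lies on C.
Step 2: partial derivatives
  f_x(x, y) = y + 1, f_y(x, y) = x + 2*y - 1.
  f_x(P) = 4, f_y(P) = 8 (gradient nonzero, so P is smooth).
Step 3: tangent line at P: 4·(x − 3) + 8·(y − 3) = 0.
Expanding: 4*x + 8*y - 36 = 0.


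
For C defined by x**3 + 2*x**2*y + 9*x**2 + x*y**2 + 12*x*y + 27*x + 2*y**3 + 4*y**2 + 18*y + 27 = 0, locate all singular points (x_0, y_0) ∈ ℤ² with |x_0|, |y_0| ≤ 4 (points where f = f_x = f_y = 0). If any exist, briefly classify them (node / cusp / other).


Singular points: {(-3, 0)}; classification: cusp.

Compute partial derivatives:
  f_x = 3*x**2 + 4*x*y + 18*x + y**2 + 12*y + 27.
  f_y = 2*x**2 + 2*x*y + 12*x + 6*y**2 + 8*y + 18.
Scan x_0 ∈ {−4, ..., 4}. For each x_0, f_y(x_0, y) is a polynomial in y; find its integer roots y ∈ {−4, ..., 4}, then test f_x and f at those candidates.
  x = -4: f_y(-4, y) = 6*y**2 + 2; no integer root y with |y| ≤ 4.
  x = -3: f_y(-3, y) = 6*y**2 + 2*y; vanishes at y ∈ {0}. (-3, 0): f_x = 0, f = 0 — SINGULAR.
  x = -2: f_y(-2, y) = 6*y**2 + 4*y + 2; no integer root y with |y| ≤ 4.
  x = -1: f_y(-1, y) = 6*y**2 + 6*y + 8; no integer root y with |y| ≤ 4.
  x = 0: f_y(0, y) = 6*y**2 + 8*y + 18; no integer root y with |y| ≤ 4.
  x = 1: f_y(1, y) = 6*y**2 + 10*y + 32; no integer root y with |y| ≤ 4.
  x = 2: f_y(2, y) = 6*y**2 + 12*y + 50; no integer root y with |y| ≤ 4.
  x = 3: f_y(3, y) = 6*y**2 + 14*y + 72; no integer root y with |y| ≤ 4.
  x = 4: f_y(4, y) = 6*y**2 + 16*y + 98; no integer root y with |y| ≤ 4.
Only singular point on the grid: (-3, 0).
Classify: substitute x = -3 + u, y = 0 + v and expand: f = u**3 + 2*u**2*v + u*v**2 + 2*v**3 + v**2.
No constant or linear terms (consistent with a singular point). Quadratic part: v**2. Cubic part: u**3 + 2*u**2*v + u*v**2 + 2*v**3.
The quadratic part v**2 is a perfect square, so there is a single (double) tangent line v = 0, i.e. y = 0. Restricting the cubic part to that line (v = 0) leaves u**3 ≠ 0, so f is not divisible by v and the branch is v² ≈ -u**3 to lowest order — this is a cusp.
Classification: cusp.


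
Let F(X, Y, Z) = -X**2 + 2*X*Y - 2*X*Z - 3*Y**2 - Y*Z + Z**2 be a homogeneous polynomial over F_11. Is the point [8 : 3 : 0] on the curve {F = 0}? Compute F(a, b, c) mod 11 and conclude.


F(8,3,0) ≡ 1 (mod 11); P is NOT on the curve.

Evaluate F(8, 3, 0) term-by-term (mod 11).
  -X**2 ↦ -1·64·1·1 = -64
  2*X*Y ↦ 2·8·3·1 = 48
  -2*X*Z ↦ -2·8·1·0 = 0
  -3*Y**2 ↦ -3·1·9·1 = -27
  -Y*Z ↦ -1·1·3·0 = 0
  Z**2 ↦ 1·1·1·0 = 0
Sum: F(8, 3, 0) = (-64) + (48) + (0) + (-27) + (0) + (0) = -43.
Reducing mod 11: -43 ≡ 1 (mod 11).
Since F(a, b, c) ≡ 1 ≠ 0 (mod 11), P does NOT lie on the curve.


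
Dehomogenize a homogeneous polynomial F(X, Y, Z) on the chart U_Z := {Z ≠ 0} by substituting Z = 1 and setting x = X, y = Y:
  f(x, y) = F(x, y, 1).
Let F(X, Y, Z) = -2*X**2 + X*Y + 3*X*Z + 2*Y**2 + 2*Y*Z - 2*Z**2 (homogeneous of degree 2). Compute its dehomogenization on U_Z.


f(x, y) = -2*x**2 + x*y + 3*x + 2*y**2 + 2*y - 2

On U_Z we set Z = 1. Each monomial c·X^i·Y^j·Z^k in F becomes c·x^i·y^j·1^k = c·x^i·y^j.
Substituting Z = 1: F(X, Y, 1) = -2*x**2 + x*y + 3*x + 2*y**2 + 2*y - 2.
Note: deg(f) ≤ deg(F) = 2; strict inequality happens when F is divisible by Z (lost terms).


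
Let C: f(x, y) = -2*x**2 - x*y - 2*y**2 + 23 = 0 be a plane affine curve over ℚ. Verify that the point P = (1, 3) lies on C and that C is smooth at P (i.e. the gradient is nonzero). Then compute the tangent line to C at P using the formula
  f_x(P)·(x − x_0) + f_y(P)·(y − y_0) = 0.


Tangent line at P: -7*x - 13*y + 46 = 0.

Step 1: f(1, 3) = 0, so P lies on C.
Step 2: partial derivatives
  f_x(x, y) = -4*x - y, f_y(x, y) = -x - 4*y.
  f_x(P) = -7, f_y(P) = -13 (gradient nonzero, so P is smooth).
Step 3: tangent line at P: -7·(x − 1) + -13·(y − 3) = 0.
Expanding: -7*x - 13*y + 46 = 0.


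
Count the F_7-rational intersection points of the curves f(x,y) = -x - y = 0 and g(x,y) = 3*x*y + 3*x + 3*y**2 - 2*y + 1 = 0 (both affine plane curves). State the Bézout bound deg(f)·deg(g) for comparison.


Common zeros: {(4, 3)}; count = 1; Bézout bound = 2.

deg(f) = 1, deg(g) = 2, so Bézout bound = 2.
Scan x ∈ F_7. For each x, list the y ∈ F_7 with f(x, y) ≡ 0 and those with g(x, y) ≡ 0 (mod 7); the common zeros in that column are the intersection.
  x = 0: f ≡ 0 at y ∈ {0}; g ≡ 0 at y ∈ ∅; common: ∅.
  x = 1: f ≡ 0 at y ∈ {6}; g ≡ 0 at y ∈ {4, 5}; common: ∅.
  x = 2: f ≡ 0 at y ∈ {5}; g ≡ 0 at y ∈ {0, 1}; common: ∅.
  x = 3: f ≡ 0 at y ∈ {4}; g ≡ 0 at y ∈ ∅; common: ∅.
  x = 4: f ≡ 0 at y ∈ {3}; g ≡ 0 at y ∈ {3}; common: {3}.
  x = 5: f ≡ 0 at y ∈ {2}; g ≡ 0 at y ∈ ∅; common: ∅.
  x = 6: f ≡ 0 at y ∈ {1}; g ≡ 0 at y ∈ {2}; common: ∅.
Collecting: common zeros = {(4, 3)}, so the count is 1.
Comparison with the Bézout bound: 1 ≤ 2 = deg(f)·deg(g), as expected for curves with no common component (the affine F_7-count falls short of the bound because intersections may lie at infinity, over extension fields, or carry multiplicity).


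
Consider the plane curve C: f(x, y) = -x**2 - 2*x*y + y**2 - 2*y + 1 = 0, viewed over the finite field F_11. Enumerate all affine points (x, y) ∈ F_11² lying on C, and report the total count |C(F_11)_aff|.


Affine F_11-points: {(0, 1), (1, 0), (1, 4), (2, 2), (2, 4), (5, 2), (5, 10), (8, 8), (8, 10), (9, 1), (9, 8), (10, 0)}; count = 12.

For each of the 121 pairs (x, y) ∈ F_11², evaluate f(x, y) mod 11. Record the zeros.
  x = 0: [0↦1, 1↦0, 2↦1, 3↦4, 4↦9, 5↦5, 6↦3, 7↦3, 8↦5, 9↦9, 10↦4]  zeros at y ∈ {1}
  x = 1: [0↦0, 1↦8, 2↦7, 3↦8, 4↦0, 5↦5, 6↦1, 7↦10, 8↦10, 9↦1, 10↦5]  zeros at y ∈ {0, 4}
  x = 2: [0↦8, 1↦3, 2↦0, 3↦10, 4↦0, 5↦3, 6↦8, 7↦4, 8↦2, 9↦2, 10↦4]  zeros at y ∈ {2, 4}
  x = 3: [0↦3, 1↦7, 2↦2, 3↦10, 4↦9, 5↦10, 6↦2, 7↦7, 8↦3, 9↦1, 10↦1]  zeros at y ∈ ∅
  x = 4: [0↦7, 1↦9, 2↦2, 3↦8, 4↦5, 5↦4, 6↦5, 7↦8, 8↦2, 9↦9, 10↦7]  zeros at y ∈ ∅
  x = 5: [0↦9, 1↦9, 2↦0, 3↦4, 4↦10, 5↦7, 6↦6, 7↦7, 8↦10, 9↦4, 10↦0]  zeros at y ∈ {2, 10}
  x = 6: [0↦9, 1↦7, 2↦7, 3↦9, 4↦2, 5↦8, 6↦5, 7↦4, 8↦5, 9↦8, 10↦2]  zeros at y ∈ ∅
  x = 7: [0↦7, 1↦3, 2↦1, 3↦1, 4↦3, 5↦7, 6↦2, 7↦10, 8↦9, 9↦10, 10↦2]  zeros at y ∈ ∅
  x = 8: [0↦3, 1↦8, 2↦4, 3↦2, 4↦2, 5↦4, 6↦8, 7↦3, 8↦0, 9↦10, 10↦0]  zeros at y ∈ {8, 10}
  x = 9: [0↦8, 1↦0, 2↦5, 3↦1, 4↦10, 5↦10, 6↦1, 7↦5, 8↦0, 9↦8, 10↦7]  zeros at y ∈ {1, 8}
  x = 10: [0↦0, 1↦1, 2↦4, 3↦9, 4↦5, 5↦3, 6↦3, 7↦5, 8↦9, 9↦4, 10↦1]  zeros at y ∈ {0}
Collecting zeros: affine points = {(0, 1), (1, 0), (1, 4), (2, 2), (2, 4), (5, 2), (5, 10), (8, 8), (8, 10), (9, 1), (9, 8), (10, 0)}.
Total count |C(F_11)_aff| = 12.


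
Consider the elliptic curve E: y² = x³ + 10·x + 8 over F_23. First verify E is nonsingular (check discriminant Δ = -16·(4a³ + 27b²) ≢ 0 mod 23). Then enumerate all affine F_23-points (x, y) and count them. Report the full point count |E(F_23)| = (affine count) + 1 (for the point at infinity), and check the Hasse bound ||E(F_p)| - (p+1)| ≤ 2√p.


Affine points = {(0, 10), (0, 13), (2, 6), (2, 17), (6, 10), (6, 13), (8, 5), (8, 18), (10, 2), (10, 21), (11, 0), (12, 4), (12, 19), (13, 9), (13, 14), (16, 3), (16, 20), (17, 10), (17, 13), (21, 7), (21, 16)}; affine count = 21; |E(F_23)| = 22.

Discriminant check: Δ ∝ 4a³ + 27b² = 4·10³ + 27·8² = 4·1000 + 27·64 ≡ 1 (mod 23). Nonzero ⇒ E is nonsingular.
For each x ∈ F_23, compute rhs = x³ + 10·x + 8 mod 23, then count y ∈ F_23 with y² ≡ rhs.
  x = 0: rhs = 8, matching y values: 10, 13 (2 points).
  x = 1: rhs = 19, matching y values: none (0 points).
  x = 2: rhs = 13, matching y values: 6, 17 (2 points).
  x = 3: rhs = 19, matching y values: none (0 points).
  x = 4: rhs = 20, matching y values: none (0 points).
  x = 5: rhs = 22, matching y values: none (0 points).
  x = 6: rhs = 8, matching y values: 10, 13 (2 points).
  x = 7: rhs = 7, matching y values: none (0 points).
  x = 8: rhs = 2, matching y values: 5, 18 (2 points).
  x = 9: rhs = 22, matching y values: none (0 points).
  x = 10: rhs = 4, matching y values: 2, 21 (2 points).
  x = 11: rhs = 0, matching y values: 0 (1 points).
  x = 12: rhs = 16, matching y values: 4, 19 (2 points).
  x = 13: rhs = 12, matching y values: 9, 14 (2 points).
  x = 14: rhs = 17, matching y values: none (0 points).
  x = 15: rhs = 14, matching y values: none (0 points).
  x = 16: rhs = 9, matching y values: 3, 20 (2 points).
  x = 17: rhs = 8, matching y values: 10, 13 (2 points).
  x = 18: rhs = 17, matching y values: none (0 points).
  x = 19: rhs = 19, matching y values: none (0 points).
  x = 20: rhs = 20, matching y values: none (0 points).
  x = 21: rhs = 3, matching y values: 7, 16 (2 points).
  x = 22: rhs = 20, matching y values: none (0 points).
Total affine count: 21.
Full point count |E(F_23)| = 21 + 1 = 22.
Hasse bound: |22 − (23+1)| = |-2| = 2 ≤ 2√23 ≈ 9.5917 ✓.


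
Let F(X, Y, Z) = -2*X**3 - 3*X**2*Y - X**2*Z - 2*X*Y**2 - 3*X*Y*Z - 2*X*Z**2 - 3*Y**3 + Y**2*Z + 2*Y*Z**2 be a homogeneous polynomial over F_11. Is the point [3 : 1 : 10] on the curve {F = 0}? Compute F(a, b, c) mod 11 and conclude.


F(3,1,10) ≡ 0 (mod 11); P is on the curve.

Evaluate F(3, 1, 10) term-by-term (mod 11).
  -2*X**3 ↦ -2·27·1·1 = -54
  -3*X**2*Y ↦ -3·9·1·1 = -27
  -X**2*Z ↦ -1·9·1·10 = -90
  -2*X*Y**2 ↦ -2·3·1·1 = -6
  -3*X*Y*Z ↦ -3·3·1·10 = -90
  -2*X*Z**2 ↦ -2·3·1·100 = -600
  -3*Y**3 ↦ -3·1·1·1 = -3
  Y**2*Z ↦ 1·1·1·10 = 10
  2*Y*Z**2 ↦ 2·1·1·100 = 200
Sum: F(3, 1, 10) = (-54) + (-27) + (-90) + (-6) + (-90) + (-600) + (-3) + (10) + (200) = -660.
Reducing mod 11: -660 ≡ 0 (mod 11).
Since F(a, b, c) ≡ 0 (mod 11), P lies on the curve.


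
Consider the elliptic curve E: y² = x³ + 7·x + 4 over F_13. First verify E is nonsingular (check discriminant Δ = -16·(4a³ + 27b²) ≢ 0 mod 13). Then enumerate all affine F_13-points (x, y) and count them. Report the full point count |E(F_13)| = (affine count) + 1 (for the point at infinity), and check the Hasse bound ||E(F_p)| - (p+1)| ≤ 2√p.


Affine points = {(0, 2), (0, 11), (1, 5), (1, 8), (2, 0), (3, 0), (8, 0), (9, 4), (9, 9), (12, 3), (12, 10)}; affine count = 11; |E(F_13)| = 12.

Discriminant check: Δ ∝ 4a³ + 27b² = 4·7³ + 27·4² = 4·343 + 27·16 ≡ 10 (mod 13). Nonzero ⇒ E is nonsingular.
For each x ∈ F_13, compute rhs = x³ + 7·x + 4 mod 13, then count y ∈ F_13 with y² ≡ rhs.
  x = 0: rhs = 4, matching y values: 2, 11 (2 points).
  x = 1: rhs = 12, matching y values: 5, 8 (2 points).
  x = 2: rhs = 0, matching y values: 0 (1 points).
  x = 3: rhs = 0, matching y values: 0 (1 points).
  x = 4: rhs = 5, matching y values: none (0 points).
  x = 5: rhs = 8, matching y values: none (0 points).
  x = 6: rhs = 2, matching y values: none (0 points).
  x = 7: rhs = 6, matching y values: none (0 points).
  x = 8: rhs = 0, matching y values: 0 (1 points).
  x = 9: rhs = 3, matching y values: 4, 9 (2 points).
  x = 10: rhs = 8, matching y values: none (0 points).
  x = 11: rhs = 8, matching y values: none (0 points).
  x = 12: rhs = 9, matching y values: 3, 10 (2 points).
Total affine count: 11.
Full point count |E(F_13)| = 11 + 1 = 12.
Hasse bound: |12 − (13+1)| = |-2| = 2 ≤ 2√13 ≈ 7.2111 ✓.


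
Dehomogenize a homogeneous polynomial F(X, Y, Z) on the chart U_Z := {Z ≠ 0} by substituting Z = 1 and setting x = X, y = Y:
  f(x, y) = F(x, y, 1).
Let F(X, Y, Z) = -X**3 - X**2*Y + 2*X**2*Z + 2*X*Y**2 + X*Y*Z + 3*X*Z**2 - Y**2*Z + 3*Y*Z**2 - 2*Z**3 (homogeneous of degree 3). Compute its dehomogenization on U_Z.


f(x, y) = -x**3 - x**2*y + 2*x**2 + 2*x*y**2 + x*y + 3*x - y**2 + 3*y - 2

On U_Z we set Z = 1. Each monomial c·X^i·Y^j·Z^k in F becomes c·x^i·y^j·1^k = c·x^i·y^j.
Substituting Z = 1: F(X, Y, 1) = -x**3 - x**2*y + 2*x**2 + 2*x*y**2 + x*y + 3*x - y**2 + 3*y - 2.
Note: deg(f) ≤ deg(F) = 3; strict inequality happens when F is divisible by Z (lost terms).


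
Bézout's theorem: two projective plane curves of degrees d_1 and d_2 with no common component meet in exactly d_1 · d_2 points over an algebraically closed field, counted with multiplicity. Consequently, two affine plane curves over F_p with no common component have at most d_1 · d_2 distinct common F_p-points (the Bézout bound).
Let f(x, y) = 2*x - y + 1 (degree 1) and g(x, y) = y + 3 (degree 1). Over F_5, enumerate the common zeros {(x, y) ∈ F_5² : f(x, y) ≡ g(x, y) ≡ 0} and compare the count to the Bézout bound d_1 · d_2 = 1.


Common zeros: {(3, 2)}; count = 1; Bézout bound = 1.

deg(f) = 1, deg(g) = 1, so Bézout bound = 1.
Scan x ∈ F_5. For each x, list the y ∈ F_5 with f(x, y) ≡ 0 and those with g(x, y) ≡ 0 (mod 5); the common zeros in that column are the intersection.
  x = 0: f ≡ 0 at y ∈ {1}; g ≡ 0 at y ∈ {2}; common: ∅.
  x = 1: f ≡ 0 at y ∈ {3}; g ≡ 0 at y ∈ {2}; common: ∅.
  x = 2: f ≡ 0 at y ∈ {0}; g ≡ 0 at y ∈ {2}; common: ∅.
  x = 3: f ≡ 0 at y ∈ {2}; g ≡ 0 at y ∈ {2}; common: {2}.
  x = 4: f ≡ 0 at y ∈ {4}; g ≡ 0 at y ∈ {2}; common: ∅.
Collecting: common zeros = {(3, 2)}, so the count is 1.
Comparison with the Bézout bound: 1 ≤ 1 = deg(f)·deg(g), as expected for curves with no common component (the bound is attained).


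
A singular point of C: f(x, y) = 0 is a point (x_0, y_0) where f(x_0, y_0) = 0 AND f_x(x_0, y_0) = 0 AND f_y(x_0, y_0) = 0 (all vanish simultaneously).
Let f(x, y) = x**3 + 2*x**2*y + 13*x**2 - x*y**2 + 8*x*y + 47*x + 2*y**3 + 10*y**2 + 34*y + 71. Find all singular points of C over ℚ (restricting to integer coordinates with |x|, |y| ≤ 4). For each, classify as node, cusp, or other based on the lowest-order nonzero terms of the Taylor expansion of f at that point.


Singular points: {(-3, -2)}; classification: cusp.

Compute partial derivatives:
  f_x = 3*x**2 + 4*x*y + 26*x - y**2 + 8*y + 47.
  f_y = 2*x**2 - 2*x*y + 8*x + 6*y**2 + 20*y + 34.
Scan x_0 ∈ {−4, ..., 4}. For each x_0, f_y(x_0, y) is a polynomial in y; find its integer roots y ∈ {−4, ..., 4}, then test f_x and f at those candidates.
  x = -4: f_y(-4, y) = 6*y**2 + 28*y + 34; no integer root y with |y| ≤ 4.
  x = -3: f_y(-3, y) = 6*y**2 + 26*y + 28; vanishes at y ∈ {-2}. (-3, -2): f_x = 0, f = 0 — SINGULAR.
  x = -2: f_y(-2, y) = 6*y**2 + 24*y + 26; no integer root y with |y| ≤ 4.
  x = -1: f_y(-1, y) = 6*y**2 + 22*y + 28; no integer root y with |y| ≤ 4.
  x = 0: f_y(0, y) = 6*y**2 + 20*y + 34; no integer root y with |y| ≤ 4.
  x = 1: f_y(1, y) = 6*y**2 + 18*y + 44; no integer root y with |y| ≤ 4.
  x = 2: f_y(2, y) = 6*y**2 + 16*y + 58; no integer root y with |y| ≤ 4.
  x = 3: f_y(3, y) = 6*y**2 + 14*y + 76; no integer root y with |y| ≤ 4.
  x = 4: f_y(4, y) = 6*y**2 + 12*y + 98; no integer root y with |y| ≤ 4.
Only singular point on the grid: (-3, -2).
Classify: substitute x = -3 + u, y = -2 + v and expand: f = u**3 + 2*u**2*v - u*v**2 + 2*v**3 + v**2.
No constant or linear terms (consistent with a singular point). Quadratic part: v**2. Cubic part: u**3 + 2*u**2*v - u*v**2 + 2*v**3.
The quadratic part v**2 is a perfect square, so there is a single (double) tangent line v = 0, i.e. y = -2. Restricting the cubic part to that line (v = 0) leaves u**3 ≠ 0, so f is not divisible by v and the branch is v² ≈ -u**3 to lowest order — this is a cusp.
Classification: cusp.


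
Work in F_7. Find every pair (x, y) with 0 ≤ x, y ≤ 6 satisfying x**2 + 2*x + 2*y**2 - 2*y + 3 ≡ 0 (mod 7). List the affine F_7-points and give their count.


Affine F_7-points: {(0, 2), (0, 6), (2, 4), (3, 4), (5, 2), (5, 6), (6, 3), (6, 5)}; count = 8.

For each of the 49 pairs (x, y) ∈ F_7², evaluate f(x, y) mod 7. Record the zeros.
  x = 0: [0↦3, 1↦3, 2↦0, 3↦1, 4↦6, 5↦1, 6↦0]  zeros at y ∈ {2, 6}
  x = 1: [0↦6, 1↦6, 2↦3, 3↦4, 4↦2, 5↦4, 6↦3]  zeros at y ∈ ∅
  x = 2: [0↦4, 1↦4, 2↦1, 3↦2, 4↦0, 5↦2, 6↦1]  zeros at y ∈ {4}
  x = 3: [0↦4, 1↦4, 2↦1, 3↦2, 4↦0, 5↦2, 6↦1]  zeros at y ∈ {4}
  x = 4: [0↦6, 1↦6, 2↦3, 3↦4, 4↦2, 5↦4, 6↦3]  zeros at y ∈ ∅
  x = 5: [0↦3, 1↦3, 2↦0, 3↦1, 4↦6, 5↦1, 6↦0]  zeros at y ∈ {2, 6}
  x = 6: [0↦2, 1↦2, 2↦6, 3↦0, 4↦5, 5↦0, 6↦6]  zeros at y ∈ {3, 5}
Collecting zeros: affine points = {(0, 2), (0, 6), (2, 4), (3, 4), (5, 2), (5, 6), (6, 3), (6, 5)}.
Total count |C(F_7)_aff| = 8.


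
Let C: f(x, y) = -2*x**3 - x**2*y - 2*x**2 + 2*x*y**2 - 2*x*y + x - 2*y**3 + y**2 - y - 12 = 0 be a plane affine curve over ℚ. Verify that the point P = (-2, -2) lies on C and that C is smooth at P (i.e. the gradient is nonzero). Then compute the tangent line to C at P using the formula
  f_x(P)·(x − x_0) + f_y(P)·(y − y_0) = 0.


Tangent line at P: -11*x - 13*y - 48 = 0.

Step 1: f(-2, -2) = 0, so P lies on C.
Step 2: partial derivatives
  f_x(x, y) = -6*x**2 - 2*x*y - 4*x + 2*y**2 - 2*y + 1, f_y(x, y) = -x**2 + 4*x*y - 2*x - 6*y**2 + 2*y - 1.
  f_x(P) = -11, f_y(P) = -13 (gradient nonzero, so P is smooth).
Step 3: tangent line at P: -11·(x − -2) + -13·(y − -2) = 0.
Expanding: -11*x - 13*y - 48 = 0.


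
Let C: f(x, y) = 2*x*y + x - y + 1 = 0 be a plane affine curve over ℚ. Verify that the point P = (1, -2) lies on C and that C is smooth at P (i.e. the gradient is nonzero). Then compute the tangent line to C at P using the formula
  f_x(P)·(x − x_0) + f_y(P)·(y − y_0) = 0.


Tangent line at P: -3*x + y + 5 = 0.

Step 1: f(1, -2) = 0, so P lies on C.
Step 2: partial derivatives
  f_x(x, y) = 2*y + 1, f_y(x, y) = 2*x - 1.
  f_x(P) = -3, f_y(P) = 1 (gradient nonzero, so P is smooth).
Step 3: tangent line at P: -3·(x − 1) + 1·(y − -2) = 0.
Expanding: -3*x + y + 5 = 0.


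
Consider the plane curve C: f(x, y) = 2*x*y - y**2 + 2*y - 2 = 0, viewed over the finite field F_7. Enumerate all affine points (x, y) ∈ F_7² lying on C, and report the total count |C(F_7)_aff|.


Affine F_7-points: {(1, 5), (1, 6), (2, 3), (3, 4), (4, 1), (4, 2)}; count = 6.

For each of the 49 pairs (x, y) ∈ F_7², evaluate f(x, y) mod 7. Record the zeros.
  x = 0: [0↦5, 1↦6, 2↦5, 3↦2, 4↦4, 5↦4, 6↦2]  zeros at y ∈ ∅
  x = 1: [0↦5, 1↦1, 2↦2, 3↦1, 4↦5, 5↦0, 6↦0]  zeros at y ∈ {5, 6}
  x = 2: [0↦5, 1↦3, 2↦6, 3↦0, 4↦6, 5↦3, 6↦5]  zeros at y ∈ {3}
  x = 3: [0↦5, 1↦5, 2↦3, 3↦6, 4↦0, 5↦6, 6↦3]  zeros at y ∈ {4}
  x = 4: [0↦5, 1↦0, 2↦0, 3↦5, 4↦1, 5↦2, 6↦1]  zeros at y ∈ {1, 2}
  x = 5: [0↦5, 1↦2, 2↦4, 3↦4, 4↦2, 5↦5, 6↦6]  zeros at y ∈ ∅
  x = 6: [0↦5, 1↦4, 2↦1, 3↦3, 4↦3, 5↦1, 6↦4]  zeros at y ∈ ∅
Collecting zeros: affine points = {(1, 5), (1, 6), (2, 3), (3, 4), (4, 1), (4, 2)}.
Total count |C(F_7)_aff| = 6.


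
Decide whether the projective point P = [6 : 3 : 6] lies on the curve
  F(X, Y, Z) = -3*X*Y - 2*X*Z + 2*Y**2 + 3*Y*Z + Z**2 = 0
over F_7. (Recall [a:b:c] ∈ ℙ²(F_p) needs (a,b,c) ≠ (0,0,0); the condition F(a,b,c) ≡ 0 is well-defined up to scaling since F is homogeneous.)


F(6,3,6) ≡ 3 (mod 7); P is NOT on the curve.

Evaluate F(6, 3, 6) term-by-term (mod 7).
  -3*X*Y ↦ -3·6·3·1 = -54
  -2*X*Z ↦ -2·6·1·6 = -72
  2*Y**2 ↦ 2·1·9·1 = 18
  3*Y*Z ↦ 3·1·3·6 = 54
  Z**2 ↦ 1·1·1·36 = 36
Sum: F(6, 3, 6) = (-54) + (-72) + (18) + (54) + (36) = -18.
Reducing mod 7: -18 ≡ 3 (mod 7).
Since F(a, b, c) ≡ 3 ≠ 0 (mod 7), P does NOT lie on the curve.


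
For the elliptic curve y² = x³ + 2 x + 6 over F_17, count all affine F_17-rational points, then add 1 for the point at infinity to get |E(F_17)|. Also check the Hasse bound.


Affine points = {(1, 3), (1, 14), (2, 1), (2, 16), (6, 8), (6, 9), (11, 4), (11, 13), (13, 6), (13, 11)}; affine count = 10; |E(F_17)| = 11.

Discriminant check: Δ ∝ 4a³ + 27b² = 4·2³ + 27·6² = 4·8 + 27·36 ≡ 1 (mod 17). Nonzero ⇒ E is nonsingular.
For each x ∈ F_17, compute rhs = x³ + 2·x + 6 mod 17, then count y ∈ F_17 with y² ≡ rhs.
  x = 0: rhs = 6, matching y values: none (0 points).
  x = 1: rhs = 9, matching y values: 3, 14 (2 points).
  x = 2: rhs = 1, matching y values: 1, 16 (2 points).
  x = 3: rhs = 5, matching y values: none (0 points).
  x = 4: rhs = 10, matching y values: none (0 points).
  x = 5: rhs = 5, matching y values: none (0 points).
  x = 6: rhs = 13, matching y values: 8, 9 (2 points).
  x = 7: rhs = 6, matching y values: none (0 points).
  x = 8: rhs = 7, matching y values: none (0 points).
  x = 9: rhs = 5, matching y values: none (0 points).
  x = 10: rhs = 6, matching y values: none (0 points).
  x = 11: rhs = 16, matching y values: 4, 13 (2 points).
  x = 12: rhs = 7, matching y values: none (0 points).
  x = 13: rhs = 2, matching y values: 6, 11 (2 points).
  x = 14: rhs = 7, matching y values: none (0 points).
  x = 15: rhs = 11, matching y values: none (0 points).
  x = 16: rhs = 3, matching y values: none (0 points).
Total affine count: 10.
Full point count |E(F_17)| = 10 + 1 = 11.
Hasse bound: |11 − (17+1)| = |-7| = 7 ≤ 2√17 ≈ 8.2462 ✓.


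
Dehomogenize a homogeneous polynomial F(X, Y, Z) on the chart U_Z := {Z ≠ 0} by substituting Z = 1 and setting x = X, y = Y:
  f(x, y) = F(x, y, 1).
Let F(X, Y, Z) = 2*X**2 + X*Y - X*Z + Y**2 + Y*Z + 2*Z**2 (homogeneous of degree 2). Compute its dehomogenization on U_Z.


f(x, y) = 2*x**2 + x*y - x + y**2 + y + 2

On U_Z we set Z = 1. Each monomial c·X^i·Y^j·Z^k in F becomes c·x^i·y^j·1^k = c·x^i·y^j.
Substituting Z = 1: F(X, Y, 1) = 2*x**2 + x*y - x + y**2 + y + 2.
Note: deg(f) ≤ deg(F) = 2; strict inequality happens when F is divisible by Z (lost terms).


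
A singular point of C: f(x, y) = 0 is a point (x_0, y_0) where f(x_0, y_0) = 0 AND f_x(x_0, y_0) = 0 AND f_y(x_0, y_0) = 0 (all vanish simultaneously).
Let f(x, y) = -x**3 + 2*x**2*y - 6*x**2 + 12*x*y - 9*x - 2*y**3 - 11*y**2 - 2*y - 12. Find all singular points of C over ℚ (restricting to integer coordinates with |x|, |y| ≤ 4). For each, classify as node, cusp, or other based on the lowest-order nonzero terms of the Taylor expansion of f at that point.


Singular points: {(-3, -2)}; classification: node.

Compute partial derivatives:
  f_x = -3*x**2 + 4*x*y - 12*x + 12*y - 9.
  f_y = 2*x**2 + 12*x - 6*y**2 - 22*y - 2.
Scan x_0 ∈ {−4, ..., 4}. For each x_0, f_y(x_0, y) is a polynomial in y; find its integer roots y ∈ {−4, ..., 4}, then test f_x and f at those candidates.
  x = -4: f_y(-4, y) = -6*y**2 - 22*y - 18; no integer root y with |y| ≤ 4.
  x = -3: f_y(-3, y) = -6*y**2 - 22*y - 20; vanishes at y ∈ {-2}. (-3, -2): f_x = 0, f = 0 — SINGULAR.
  x = -2: f_y(-2, y) = -6*y**2 - 22*y - 18; no integer root y with |y| ≤ 4.
  x = -1: f_y(-1, y) = -6*y**2 - 22*y - 12; vanishes at y ∈ {-3}. (-1, -3): f_x = -24 ≠ 0.
  x = 0: f_y(0, y) = -6*y**2 - 22*y - 2; no integer root y with |y| ≤ 4.
  x = 1: f_y(1, y) = -6*y**2 - 22*y + 12; no integer root y with |y| ≤ 4.
  x = 2: f_y(2, y) = -6*y**2 - 22*y + 30; no integer root y with |y| ≤ 4.
  x = 3: f_y(3, y) = -6*y**2 - 22*y + 52; no integer root y with |y| ≤ 4.
  x = 4: f_y(4, y) = -6*y**2 - 22*y + 78; no integer root y with |y| ≤ 4.
Only singular point on the grid: (-3, -2).
Classify: substitute x = -3 + u, y = -2 + v and expand: f = -u**3 + 2*u**2*v - u**2 - 2*v**3 + v**2.
No constant or linear terms (consistent with a singular point). Quadratic part: -u**2 + v**2. Cubic part: -u**3 + 2*u**2*v - 2*v**3.
The quadratic part v**2 - u**2 = (v − u)(v + u) splits into two distinct linear factors, so there are two distinct tangent lines y − -2 = ±(x − -3) — this is a node (ordinary double point).
Classification: node.


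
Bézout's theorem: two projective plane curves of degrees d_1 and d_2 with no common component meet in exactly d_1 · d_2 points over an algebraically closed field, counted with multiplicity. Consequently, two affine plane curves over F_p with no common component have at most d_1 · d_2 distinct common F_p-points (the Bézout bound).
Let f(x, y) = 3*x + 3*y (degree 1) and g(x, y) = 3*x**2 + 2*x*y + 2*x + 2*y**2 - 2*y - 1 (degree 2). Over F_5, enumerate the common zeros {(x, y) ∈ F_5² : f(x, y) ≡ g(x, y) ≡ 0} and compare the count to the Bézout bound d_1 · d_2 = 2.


Common zeros: ∅; count = 0; Bézout bound = 2.

deg(f) = 1, deg(g) = 2, so Bézout bound = 2.
Scan x ∈ F_5. For each x, list the y ∈ F_5 with f(x, y) ≡ 0 and those with g(x, y) ≡ 0 (mod 5); the common zeros in that column are the intersection.
  x = 0: f ≡ 0 at y ∈ {0}; g ≡ 0 at y ∈ ∅; common: ∅.
  x = 1: f ≡ 0 at y ∈ {4}; g ≡ 0 at y ∈ ∅; common: ∅.
  x = 2: f ≡ 0 at y ∈ {3}; g ≡ 0 at y ∈ {0, 4}; common: ∅.
  x = 3: f ≡ 0 at y ∈ {2}; g ≡ 0 at y ∈ {4}; common: ∅.
  x = 4: f ≡ 0 at y ∈ {1}; g ≡ 0 at y ∈ {0, 2}; common: ∅.
Collecting: common zeros = ∅, so the count is 0.
Comparison with the Bézout bound: 0 ≤ 2 = deg(f)·deg(g), as expected for curves with no common component (the affine F_5-count falls short of the bound because intersections may lie at infinity, over extension fields, or carry multiplicity).


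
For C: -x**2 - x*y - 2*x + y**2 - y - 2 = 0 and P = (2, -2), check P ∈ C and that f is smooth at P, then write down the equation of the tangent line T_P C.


Tangent line at P: -4*x - 7*y - 6 = 0.

Step 1: f(2, -2) = 0, so P lies on C.
Step 2: partial derivatives
  f_x(x, y) = -2*x - y - 2, f_y(x, y) = -x + 2*y - 1.
  f_x(P) = -4, f_y(P) = -7 (gradient nonzero, so P is smooth).
Step 3: tangent line at P: -4·(x − 2) + -7·(y − -2) = 0.
Expanding: -4*x - 7*y - 6 = 0.


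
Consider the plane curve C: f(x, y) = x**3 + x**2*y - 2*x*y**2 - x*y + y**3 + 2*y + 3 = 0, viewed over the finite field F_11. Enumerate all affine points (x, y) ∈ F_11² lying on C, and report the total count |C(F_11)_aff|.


Affine F_11-points: {(0, 6), (0, 10), (1, 4), (2, 0), (2, 2), (3, 1), (4, 10), (5, 8), (6, 7), (6, 9), (7, 5), (8, 3), (8, 10)}; count = 13.

For each of the 121 pairs (x, y) ∈ F_11², evaluate f(x, y) mod 11. Record the zeros.
  x = 0: [0↦3, 1↦6, 2↦4, 3↦3, 4↦9, 5↦6, 6↦0, 7↦8, 8↦3, 9↦2, 10↦0]  zeros at y ∈ {6, 10}
  x = 1: [0↦4, 1↦5, 2↦8, 3↦8, 4↦0, 5↦1, 6↦6, 7↦10, 8↦8, 9↦6, 10↦10]  zeros at y ∈ {4}
  x = 2: [0↦0, 1↦1, 2↦0, 3↦3, 4↦5, 5↦1, 6↦8, 7↦10, 8↦2, 9↦1, 10↦2]  zeros at y ∈ {0, 2}
  x = 3: [0↦8, 1↦0, 2↦8, 3↦5, 4↦8, 5↦1, 6↦1, 7↦3, 8↦2, 9↦4, 10↦4]  zeros at y ∈ {1}
  x = 4: [0↦1, 1↦8, 2↦5, 3↦9, 4↦4, 5↦7, 6↦2, 7↦6, 8↦3, 9↦10, 10↦0]  zeros at y ∈ {10}
  x = 5: [0↦7, 1↦9, 2↦8, 3↦10, 4↦10, 5↦3, 6↦6, 7↦3, 8↦0, 9↦3, 10↦7]  zeros at y ∈ {8}
  x = 6: [0↦10, 1↦9, 2↦1, 3↦3, 4↦10, 5↦6, 6↦8, 7↦0, 8↦10, 9↦0, 10↦9]  zeros at y ∈ {7, 9}
  x = 7: [0↦5, 1↦3, 2↦1, 3↦5, 4↦10, 5↦0, 6↦3, 7↦3, 8↦6, 9↦7, 10↦1]  zeros at y ∈ {5}
  x = 8: [0↦9, 1↦8, 2↦3, 3↦0, 4↦5, 5↦2, 6↦8, 7↦7, 8↦5, 9↦8, 10↦0]  zeros at y ∈ {3, 10}
  x = 9: [0↦6, 1↦8, 2↦2, 3↦5, 4↦1, 5↦7, 6↦7, 7↦7, 8↦2, 9↦9, 10↦1]  zeros at y ∈ ∅
  x = 10: [0↦2, 1↦9, 2↦4, 3↦4, 4↦4, 5↦10, 6↦6, 7↦9, 8↦3, 9↦5, 10↦10]  zeros at y ∈ ∅
Collecting zeros: affine points = {(0, 6), (0, 10), (1, 4), (2, 0), (2, 2), (3, 1), (4, 10), (5, 8), (6, 7), (6, 9), (7, 5), (8, 3), (8, 10)}.
Total count |C(F_11)_aff| = 13.


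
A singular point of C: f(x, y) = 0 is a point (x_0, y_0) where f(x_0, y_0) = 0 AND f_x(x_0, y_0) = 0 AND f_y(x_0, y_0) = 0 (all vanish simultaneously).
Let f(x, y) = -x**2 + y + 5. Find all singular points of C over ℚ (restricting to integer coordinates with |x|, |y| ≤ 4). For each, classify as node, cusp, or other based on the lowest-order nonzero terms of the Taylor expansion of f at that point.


No singular points in the scanned grid; C is smooth there.

Compute partial derivatives:
  f_x = -2*x.
  f_y = 1.
f_y = 1 is a nonzero constant, so f_y never vanishes: no point (x, y) can satisfy f = f_x = f_y = 0. In particular no (x, y) ∈ {−4, ..., 4}² is singular; the curve is smooth.


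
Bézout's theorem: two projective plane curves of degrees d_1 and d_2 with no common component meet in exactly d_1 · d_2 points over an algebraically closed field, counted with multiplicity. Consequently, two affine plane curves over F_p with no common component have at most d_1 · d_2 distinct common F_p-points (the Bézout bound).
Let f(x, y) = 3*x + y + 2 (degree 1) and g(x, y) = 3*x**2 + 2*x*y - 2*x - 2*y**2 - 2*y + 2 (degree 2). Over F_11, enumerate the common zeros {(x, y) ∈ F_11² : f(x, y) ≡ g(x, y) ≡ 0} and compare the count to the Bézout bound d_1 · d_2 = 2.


Common zeros: {(6, 2), (7, 10)}; count = 2; Bézout bound = 2.

deg(f) = 1, deg(g) = 2, so Bézout bound = 2.
Scan x ∈ F_11. For each x, list the y ∈ F_11 with f(x, y) ≡ 0 and those with g(x, y) ≡ 0 (mod 11); the common zeros in that column are the intersection.
  x = 0: f ≡ 0 at y ∈ {9}; g ≡ 0 at y ∈ {3, 7}; common: ∅.
  x = 1: f ≡ 0 at y ∈ {6}; g ≡ 0 at y ∈ ∅; common: ∅.
  x = 2: f ≡ 0 at y ∈ {3}; g ≡ 0 at y ∈ ∅; common: ∅.
  x = 3: f ≡ 0 at y ∈ {0}; g ≡ 0 at y ∈ ∅; common: ∅.
  x = 4: f ≡ 0 at y ∈ {8}; g ≡ 0 at y ∈ {5, 9}; common: ∅.
  x = 5: f ≡ 0 at y ∈ {5}; g ≡ 0 at y ∈ ∅; common: ∅.
  x = 6: f ≡ 0 at y ∈ {2}; g ≡ 0 at y ∈ {2, 3}; common: {2}.
  x = 7: f ≡ 0 at y ∈ {10}; g ≡ 0 at y ∈ {7, 10}; common: {10}.
  x = 8: f ≡ 0 at y ∈ {7}; g ≡ 0 at y ∈ {2, 5}; common: ∅.
  x = 9: f ≡ 0 at y ∈ {4}; g ≡ 0 at y ∈ {9, 10}; common: ∅.
  x = 10: f ≡ 0 at y ∈ {1}; g ≡ 0 at y ∈ ∅; common: ∅.
Collecting: common zeros = {(6, 2), (7, 10)}, so the count is 2.
Comparison with the Bézout bound: 2 ≤ 2 = deg(f)·deg(g), as expected for curves with no common component (the bound is attained).


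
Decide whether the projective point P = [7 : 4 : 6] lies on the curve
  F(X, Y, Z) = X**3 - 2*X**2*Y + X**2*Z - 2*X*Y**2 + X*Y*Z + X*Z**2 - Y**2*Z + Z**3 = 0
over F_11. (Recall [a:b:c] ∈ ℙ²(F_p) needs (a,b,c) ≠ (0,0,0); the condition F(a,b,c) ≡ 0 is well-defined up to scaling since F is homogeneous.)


F(7,4,6) ≡ 0 (mod 11); P is on the curve.

Evaluate F(7, 4, 6) term-by-term (mod 11).
  X**3 ↦ 1·343·1·1 = 343
  -2*X**2*Y ↦ -2·49·4·1 = -392
  X**2*Z ↦ 1·49·1·6 = 294
  -2*X*Y**2 ↦ -2·7·16·1 = -224
  X*Y*Z ↦ 1·7·4·6 = 168
  X*Z**2 ↦ 1·7·1·36 = 252
  -Y**2*Z ↦ -1·1·16·6 = -96
  Z**3 ↦ 1·1·1·216 = 216
Sum: F(7, 4, 6) = (343) + (-392) + (294) + (-224) + (168) + (252) + (-96) + (216) = 561.
Reducing mod 11: 561 ≡ 0 (mod 11).
Since F(a, b, c) ≡ 0 (mod 11), P lies on the curve.


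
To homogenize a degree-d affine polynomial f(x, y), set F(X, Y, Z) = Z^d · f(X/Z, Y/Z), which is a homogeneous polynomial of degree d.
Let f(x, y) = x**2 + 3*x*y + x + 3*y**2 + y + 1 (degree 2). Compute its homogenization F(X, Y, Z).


F(X, Y, Z) = X**2 + 3*X*Y + X*Z + 3*Y**2 + Y*Z + Z**2

deg(f) = 2.
Substitute x = X/Z, y = Y/Z into f, then multiply by Z^2.
  monomial 1·x^2·y^0 ↦ 1·X^2·Y^0·Z^0.
  monomial 3·x^1·y^1 ↦ 3·X^1·Y^1·Z^0.
  monomial 1·x^1·y^0 ↦ 1·X^1·Y^0·Z^1.
  monomial 3·x^0·y^2 ↦ 3·X^0·Y^2·Z^0.
  monomial 1·x^0·y^1 ↦ 1·X^0·Y^1·Z^1.
  monomial 1·x^0·y^0 ↦ 1·X^0·Y^0·Z^2.
Collecting: F(X, Y, Z) = X**2 + 3*X*Y + X*Z + 3*Y**2 + Y*Z + Z**2.


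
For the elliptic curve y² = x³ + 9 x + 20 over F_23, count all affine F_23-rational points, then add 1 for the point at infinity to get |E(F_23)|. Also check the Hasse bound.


Affine points = {(2, 0), (5, 11), (5, 12), (7, 9), (7, 14), (8, 11), (8, 12), (9, 5), (9, 18), (10, 11), (10, 12), (11, 1), (11, 22), (12, 4), (12, 19), (17, 7), (17, 16), (19, 9), (19, 14), (20, 9), (20, 14)}; affine count = 21; |E(F_23)| = 22.

Discriminant check: Δ ∝ 4a³ + 27b² = 4·9³ + 27·20² = 4·729 + 27·400 ≡ 8 (mod 23). Nonzero ⇒ E is nonsingular.
For each x ∈ F_23, compute rhs = x³ + 9·x + 20 mod 23, then count y ∈ F_23 with y² ≡ rhs.
  x = 0: rhs = 20, matching y values: none (0 points).
  x = 1: rhs = 7, matching y values: none (0 points).
  x = 2: rhs = 0, matching y values: 0 (1 points).
  x = 3: rhs = 5, matching y values: none (0 points).
  x = 4: rhs = 5, matching y values: none (0 points).
  x = 5: rhs = 6, matching y values: 11, 12 (2 points).
  x = 6: rhs = 14, matching y values: none (0 points).
  x = 7: rhs = 12, matching y values: 9, 14 (2 points).
  x = 8: rhs = 6, matching y values: 11, 12 (2 points).
  x = 9: rhs = 2, matching y values: 5, 18 (2 points).
  x = 10: rhs = 6, matching y values: 11, 12 (2 points).
  x = 11: rhs = 1, matching y values: 1, 22 (2 points).
  x = 12: rhs = 16, matching y values: 4, 19 (2 points).
  x = 13: rhs = 11, matching y values: none (0 points).
  x = 14: rhs = 15, matching y values: none (0 points).
  x = 15: rhs = 11, matching y values: none (0 points).
  x = 16: rhs = 5, matching y values: none (0 points).
  x = 17: rhs = 3, matching y values: 7, 16 (2 points).
  x = 18: rhs = 11, matching y values: none (0 points).
  x = 19: rhs = 12, matching y values: 9, 14 (2 points).
  x = 20: rhs = 12, matching y values: 9, 14 (2 points).
  x = 21: rhs = 17, matching y values: none (0 points).
  x = 22: rhs = 10, matching y values: none (0 points).
Total affine count: 21.
Full point count |E(F_23)| = 21 + 1 = 22.
Hasse bound: |22 − (23+1)| = |-2| = 2 ≤ 2√23 ≈ 9.5917 ✓.
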